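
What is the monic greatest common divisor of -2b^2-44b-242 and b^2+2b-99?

By polynomial division,
  -2b^2-44b-242 = (-2)(b^2+2b-99) + (-40b-440)
  b^2+2b-99 = (-(1/40)b+9/40)(-40b-440) + (0)
Last nonzero remainder: -40b-440. Dividing through by -40 gives the monic gcd b+11.

b+11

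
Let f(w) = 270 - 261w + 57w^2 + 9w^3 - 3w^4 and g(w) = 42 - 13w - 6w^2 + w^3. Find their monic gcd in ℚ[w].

-2 + w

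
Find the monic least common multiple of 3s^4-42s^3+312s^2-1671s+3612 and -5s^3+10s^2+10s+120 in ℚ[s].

s^6-12s^5+82s^4-433s^3+714s^2-934s+7224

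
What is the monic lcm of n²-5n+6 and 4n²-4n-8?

Repeated division with remainder:
  n²-5n+6 = (1/4)(4n²-4n-8) + (-4n+8)
  4n²-4n-8 = (-n-1)(-4n+8) + (0)
Last nonzero remainder: -4n+8. Dividing through by -4 gives the monic gcd n-2.
Then lcm(f, g) = f·g / gcd(f, g); expanding and making the result monic gives the answer.

n³-4n²+n+6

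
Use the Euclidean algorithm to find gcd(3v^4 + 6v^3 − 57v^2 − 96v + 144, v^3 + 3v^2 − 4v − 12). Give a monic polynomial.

v + 3

Repeated division with remainder:
  3v^4 + 6v^3 − 57v^2 − 96v + 144 = (3v − 3)(v^3 + 3v^2 − 4v − 12) + (−36v^2 − 72v + 108)
  v^3 + 3v^2 − 4v − 12 = (−(1/36)v − 1/36)(−36v^2 − 72v + 108) + (−3v − 9)
  −36v^2 − 72v + 108 = (12v − 12)(−3v − 9) + (0)
Last nonzero remainder: −3v − 9. Dividing through by −3 gives the monic gcd v + 3.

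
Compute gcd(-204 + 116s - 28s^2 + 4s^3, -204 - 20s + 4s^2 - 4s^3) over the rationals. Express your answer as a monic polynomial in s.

17 - 4s + s^2

Euclidean algorithm in ℚ[s]:
  4s^3 - 28s^2 + 116s - 204 = (-1)(-4s^3 + 4s^2 - 20s - 204) + (-24s^2 + 96s - 408)
  -4s^3 + 4s^2 - 20s - 204 = ((1/6)s + 1/2)(-24s^2 + 96s - 408) + (0)
Last nonzero remainder: -24s^2 + 96s - 408. Dividing through by -24 gives the monic gcd s^2 - 4s + 17.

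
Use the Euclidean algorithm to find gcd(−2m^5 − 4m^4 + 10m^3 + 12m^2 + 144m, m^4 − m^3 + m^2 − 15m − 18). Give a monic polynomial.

Euclidean algorithm in ℚ[m]:
  −2m^5 − 4m^4 + 10m^3 + 12m^2 + 144m = (−2m − 6)(m^4 − m^3 + m^2 − 15m − 18) + (6m^3 − 12m^2 + 18m − 108)
  m^4 − m^3 + m^2 − 15m − 18 = ((1/6)m + 1/6)(6m^3 − 12m^2 + 18m − 108) + (0)
Last nonzero remainder: 6m^3 − 12m^2 + 18m − 108. Dividing through by 6 gives the monic gcd m^3 − 2m^2 + 3m − 18.

m^3 − 2m^2 + 3m − 18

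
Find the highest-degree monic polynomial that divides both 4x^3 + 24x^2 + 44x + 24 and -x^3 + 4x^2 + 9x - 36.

Apply the Euclidean algorithm:
  4x^3 + 24x^2 + 44x + 24 = (-4)(-x^3 + 4x^2 + 9x - 36) + (40x^2 + 80x - 120)
  -x^3 + 4x^2 + 9x - 36 = (-(1/40)x + 3/20)(40x^2 + 80x - 120) + (-6x - 18)
  40x^2 + 80x - 120 = (-(20/3)x + 20/3)(-6x - 18) + (0)
Last nonzero remainder: -6x - 18. Dividing through by -6 gives the monic gcd x + 3.

x + 3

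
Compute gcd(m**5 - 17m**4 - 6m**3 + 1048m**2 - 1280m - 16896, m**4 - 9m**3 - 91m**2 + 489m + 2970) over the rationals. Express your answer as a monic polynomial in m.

m**2 - 5m - 66

Apply the Euclidean algorithm:
  m**5 - 17m**4 - 6m**3 + 1048m**2 - 1280m - 16896 = (m - 8)(m**4 - 9m**3 - 91m**2 + 489m + 2970) + (13m**3 - 169m**2 - 338m + 6864)
  m**4 - 9m**3 - 91m**2 + 489m + 2970 = ((1/13)m + 4/13)(13m**3 - 169m**2 - 338m + 6864) + (-13m**2 + 65m + 858)
  13m**3 - 169m**2 - 338m + 6864 = (-m + 8)(-13m**2 + 65m + 858) + (0)
Last nonzero remainder: -13m**2 + 65m + 858. Dividing through by -13 gives the monic gcd m**2 - 5m - 66.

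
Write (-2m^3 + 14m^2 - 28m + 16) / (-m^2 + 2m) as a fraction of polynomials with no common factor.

(2m^2 - 10m + 8)/(m)

Repeated division with remainder:
  -2m^3 + 14m^2 - 28m + 16 = (2m - 10)(-m^2 + 2m) + (-8m + 16)
  -m^2 + 2m = ((1/8)m)(-8m + 16) + (0)
Last nonzero remainder: -8m + 16. Dividing through by -8 gives the monic gcd m - 2.
Cancel m - 2 from numerator and denominator to get the reduced form.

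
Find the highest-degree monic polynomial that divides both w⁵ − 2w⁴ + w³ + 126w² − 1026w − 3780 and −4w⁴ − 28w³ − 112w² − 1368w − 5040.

Euclidean algorithm in ℚ[w]:
  w⁵ − 2w⁴ + w³ + 126w² − 1026w − 3780 = (−(1/4)w + 9/4)(−4w⁴ − 28w³ − 112w² − 1368w − 5040) + (36w³ + 36w² + 792w + 7560)
  −4w⁴ − 28w³ − 112w² − 1368w − 5040 = (−(1/9)w − 2/3)(36w³ + 36w² + 792w + 7560) + (0)
Last nonzero remainder: 36w³ + 36w² + 792w + 7560. Dividing through by 36 gives the monic gcd w³ + w² + 22w + 210.

w³ + w² + 22w + 210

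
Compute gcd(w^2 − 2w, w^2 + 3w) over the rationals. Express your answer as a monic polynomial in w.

w

By polynomial division,
  w^2 − 2w = (w^2 + 3w) + (−5w)
  w^2 + 3w = (−(1/5)w − 3/5)(−5w) + (0)
Last nonzero remainder: −5w. Dividing through by −5 gives the monic gcd w.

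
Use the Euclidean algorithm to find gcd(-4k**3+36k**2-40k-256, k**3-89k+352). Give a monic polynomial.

k**2-11k+32

Repeated division with remainder:
  -4k**3+36k**2-40k-256 = (-4)(k**3-89k+352) + (36k**2-396k+1152)
  k**3-89k+352 = ((1/36)k+11/36)(36k**2-396k+1152) + (0)
Last nonzero remainder: 36k**2-396k+1152. Dividing through by 36 gives the monic gcd k**2-11k+32.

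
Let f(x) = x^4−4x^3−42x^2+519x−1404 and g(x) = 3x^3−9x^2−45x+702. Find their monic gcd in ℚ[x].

Repeated division with remainder:
  x^4−4x^3−42x^2+519x−1404 = ((1/3)x−1/3)(3x^3−9x^2−45x+702) + (−30x^2+270x−1170)
  3x^3−9x^2−45x+702 = (−(1/10)x−3/5)(−30x^2+270x−1170) + (0)
Last nonzero remainder: −30x^2+270x−1170. Dividing through by −30 gives the monic gcd x^2−9x+39.

x^2−9x+39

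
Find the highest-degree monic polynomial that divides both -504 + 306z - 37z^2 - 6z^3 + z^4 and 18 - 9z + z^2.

18 - 9z + z^2

Euclidean algorithm in ℚ[z]:
  z^4 - 6z^3 - 37z^2 + 306z - 504 = (z^2 + 3z - 28)(z^2 - 9z + 18) + (0)
The last nonzero remainder z^2 - 9z + 18 is already monic.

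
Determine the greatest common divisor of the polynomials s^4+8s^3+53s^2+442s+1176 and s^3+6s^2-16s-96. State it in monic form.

s^2+10s+24

By polynomial division,
  s^4+8s^3+53s^2+442s+1176 = (s+2)(s^3+6s^2-16s-96) + (57s^2+570s+1368)
  s^3+6s^2-16s-96 = ((1/57)s-4/57)(57s^2+570s+1368) + (0)
Last nonzero remainder: 57s^2+570s+1368. Dividing through by 57 gives the monic gcd s^2+10s+24.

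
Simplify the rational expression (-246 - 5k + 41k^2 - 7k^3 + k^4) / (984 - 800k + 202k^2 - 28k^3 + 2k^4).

(-6 - k + k^2)/(24 - 16k + 2k^2)

Apply the Euclidean algorithm:
  k^4 - 7k^3 + 41k^2 - 5k - 246 = (1/2)(2k^4 - 28k^3 + 202k^2 - 800k + 984) + (7k^3 - 60k^2 + 395k - 738)
  2k^4 - 28k^3 + 202k^2 - 800k + 984 = ((2/7)k - 76/49)(7k^3 - 60k^2 + 395k - 738) + (-(192/49)k^2 + (1152/49)k - 7872/49)
  7k^3 - 60k^2 + 395k - 738 = (-(343/192)k + 147/32)(-(192/49)k^2 + (1152/49)k - 7872/49) + (0)
Last nonzero remainder: -(192/49)k^2 + (1152/49)k - 7872/49. Dividing through by -192/49 gives the monic gcd k^2 - 6k + 41.
Cancel k^2 - 6k + 41 from numerator and denominator to get the reduced form.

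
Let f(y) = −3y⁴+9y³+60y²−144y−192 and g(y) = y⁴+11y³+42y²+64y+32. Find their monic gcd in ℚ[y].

y²+5y+4

By polynomial division,
  −3y⁴+9y³+60y²−144y−192 = (−3)(y⁴+11y³+42y²+64y+32) + (42y³+186y²+48y−96)
  y⁴+11y³+42y²+64y+32 = ((1/42)y+23/147)(42y³+186y²+48y−96) + ((576/49)y²+(2880/49)y+2304/49)
  42y³+186y²+48y−96 = ((343/96)y−49/24)((576/49)y²+(2880/49)y+2304/49) + (0)
Last nonzero remainder: (576/49)y²+(2880/49)y+2304/49. Dividing through by 576/49 gives the monic gcd y²+5y+4.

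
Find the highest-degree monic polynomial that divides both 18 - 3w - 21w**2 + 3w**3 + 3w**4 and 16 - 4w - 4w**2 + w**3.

-2 + w

Euclidean algorithm in ℚ[w]:
  3w**4 + 3w**3 - 21w**2 - 3w + 18 = (3w + 15)(w**3 - 4w**2 - 4w + 16) + (51w**2 + 9w - 222)
  w**3 - 4w**2 - 4w + 16 = ((1/51)w - 71/867)(51w**2 + 9w - 222) + ((315/289)w - 630/289)
  51w**2 + 9w - 222 = ((4913/105)w + 10693/105)((315/289)w - 630/289) + (0)
Last nonzero remainder: (315/289)w - 630/289. Dividing through by 315/289 gives the monic gcd w - 2.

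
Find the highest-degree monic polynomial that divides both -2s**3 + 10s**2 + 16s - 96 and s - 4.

s - 4

Euclidean algorithm in ℚ[s]:
  -2s**3 + 10s**2 + 16s - 96 = (-2s**2 + 2s + 24)(s - 4) + (0)
The last nonzero remainder s - 4 is already monic.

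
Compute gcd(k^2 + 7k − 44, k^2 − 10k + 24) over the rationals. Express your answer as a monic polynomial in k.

Repeated division with remainder:
  k^2 + 7k − 44 = (k^2 − 10k + 24) + (17k − 68)
  k^2 − 10k + 24 = ((1/17)k − 6/17)(17k − 68) + (0)
Last nonzero remainder: 17k − 68. Dividing through by 17 gives the monic gcd k − 4.

k − 4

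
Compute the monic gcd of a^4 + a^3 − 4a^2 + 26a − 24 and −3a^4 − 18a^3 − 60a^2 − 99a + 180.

a^2 + 3a − 4

Euclidean algorithm in ℚ[a]:
  a^4 + a^3 − 4a^2 + 26a − 24 = (−1/3)(−3a^4 − 18a^3 − 60a^2 − 99a + 180) + (−5a^3 − 24a^2 − 7a + 36)
  −3a^4 − 18a^3 − 60a^2 − 99a + 180 = ((3/5)a + 18/25)(−5a^3 − 24a^2 − 7a + 36) + (−(963/25)a^2 − (2889/25)a + 3852/25)
  −5a^3 − 24a^2 − 7a + 36 = ((125/963)a + 25/107)(−(963/25)a^2 − (2889/25)a + 3852/25) + (0)
Last nonzero remainder: −(963/25)a^2 − (2889/25)a + 3852/25. Dividing through by −963/25 gives the monic gcd a^2 + 3a − 4.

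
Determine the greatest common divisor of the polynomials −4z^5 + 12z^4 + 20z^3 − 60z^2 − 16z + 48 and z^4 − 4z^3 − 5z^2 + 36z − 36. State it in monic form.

By polynomial division,
  −4z^5 + 12z^4 + 20z^3 − 60z^2 − 16z + 48 = (−4z − 4)(z^4 − 4z^3 − 5z^2 + 36z − 36) + (−16z^3 + 64z^2 − 16z − 96)
  z^4 − 4z^3 − 5z^2 + 36z − 36 = (−(1/16)z)(−16z^3 + 64z^2 − 16z − 96) + (−6z^2 + 30z − 36)
  −16z^3 + 64z^2 − 16z − 96 = ((8/3)z + 8/3)(−6z^2 + 30z − 36) + (0)
Last nonzero remainder: −6z^2 + 30z − 36. Dividing through by −6 gives the monic gcd z^2 − 5z + 6.

z^2 − 5z + 6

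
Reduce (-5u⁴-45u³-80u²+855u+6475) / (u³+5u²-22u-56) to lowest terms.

Apply the Euclidean algorithm:
  -5u⁴-45u³-80u²+855u+6475 = (-5u-20)(u³+5u²-22u-56) + (-90u²+135u+5355)
  u³+5u²-22u-56 = (-(1/90)u-13/180)(-90u²+135u+5355) + ((189/4)u+1323/4)
  -90u²+135u+5355 = (-(40/21)u+340/21)((189/4)u+1323/4) + (0)
Last nonzero remainder: (189/4)u+1323/4. Dividing through by 189/4 gives the monic gcd u+7.
Cancel u+7 from numerator and denominator to get the reduced form.

(-5u³-10u²-10u+925)/(u²-2u-8)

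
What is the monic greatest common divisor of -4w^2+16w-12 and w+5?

Euclidean algorithm in ℚ[w]:
  -4w^2+16w-12 = (-4w+36)(w+5) + (-192)
  w+5 = (-(1/192)w-5/192)(-192) + (0)
The last nonzero remainder is the constant -192, so the polynomials are coprime and gcd = 1.

1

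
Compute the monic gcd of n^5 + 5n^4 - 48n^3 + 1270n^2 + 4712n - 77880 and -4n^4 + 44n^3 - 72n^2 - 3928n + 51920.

n^3 + 18n + 1180

Euclidean algorithm in ℚ[n]:
  n^5 + 5n^4 - 48n^3 + 1270n^2 + 4712n - 77880 = (-(1/4)n - 4)(-4n^4 + 44n^3 - 72n^2 - 3928n + 51920) + (110n^3 + 1980n + 129800)
  -4n^4 + 44n^3 - 72n^2 - 3928n + 51920 = (-(2/55)n + 2/5)(110n^3 + 1980n + 129800) + (0)
Last nonzero remainder: 110n^3 + 1980n + 129800. Dividing through by 110 gives the monic gcd n^3 + 18n + 1180.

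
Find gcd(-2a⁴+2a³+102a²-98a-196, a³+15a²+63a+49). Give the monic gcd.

a²+8a+7

Apply the Euclidean algorithm:
  -2a⁴+2a³+102a²-98a-196 = (-2a+32)(a³+15a²+63a+49) + (-252a²-2016a-1764)
  a³+15a²+63a+49 = (-(1/252)a-1/36)(-252a²-2016a-1764) + (0)
Last nonzero remainder: -252a²-2016a-1764. Dividing through by -252 gives the monic gcd a²+8a+7.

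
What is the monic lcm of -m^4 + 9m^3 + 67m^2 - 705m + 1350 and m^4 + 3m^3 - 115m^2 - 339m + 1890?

m^5 - 2m^4 - 130m^3 + 236m^2 + 3585m - 9450

Repeated division with remainder:
  -m^4 + 9m^3 + 67m^2 - 705m + 1350 = (-1)(m^4 + 3m^3 - 115m^2 - 339m + 1890) + (12m^3 - 48m^2 - 1044m + 3240)
  m^4 + 3m^3 - 115m^2 - 339m + 1890 = ((1/12)m + 7/12)(12m^3 - 48m^2 - 1044m + 3240) + (0)
Last nonzero remainder: 12m^3 - 48m^2 - 1044m + 3240. Dividing through by 12 gives the monic gcd m^3 - 4m^2 - 87m + 270.
Then lcm(f, g) = f·g / gcd(f, g); expanding and making the result monic gives the answer.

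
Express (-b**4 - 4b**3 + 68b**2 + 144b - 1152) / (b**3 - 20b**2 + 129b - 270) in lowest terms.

(-b**3 - 10b**2 + 8b + 192)/(b**2 - 14b + 45)

By polynomial division,
  -b**4 - 4b**3 + 68b**2 + 144b - 1152 = (-b - 24)(b**3 - 20b**2 + 129b - 270) + (-283b**2 + 2970b - 7632)
  b**3 - 20b**2 + 129b - 270 = (-(1/283)b + 2690/80089)(-283b**2 + 2970b - 7632) + ((182325/80089)b - 1093950/80089)
  -283b**2 + 2970b - 7632 = (-(22665187/182325)b + 33957736/60775)((182325/80089)b - 1093950/80089) + (0)
Last nonzero remainder: (182325/80089)b - 1093950/80089. Dividing through by 182325/80089 gives the monic gcd b - 6.
Cancel b - 6 from numerator and denominator to get the reduced form.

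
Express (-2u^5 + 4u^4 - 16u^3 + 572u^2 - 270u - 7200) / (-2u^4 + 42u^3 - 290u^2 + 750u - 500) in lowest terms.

(u^3 + 8u^2 + 63u + 144)/(u^2 - 11u + 10)

By polynomial division,
  -2u^5 + 4u^4 - 16u^3 + 572u^2 - 270u - 7200 = (u + 19)(-2u^4 + 42u^3 - 290u^2 + 750u - 500) + (-524u^3 + 5332u^2 - 14020u + 2300)
  -2u^4 + 42u^3 - 290u^2 + 750u - 500 = ((1/262)u - 709/17161)(-524u^3 + 5332u^2 - 14020u + 2300) + (-(277992/17161)u^2 + (2779920/17161)u - 6949800/17161)
  -524u^3 + 5332u^2 - 14020u + 2300 = ((2248091/69498)u - 394703/69498)(-(277992/17161)u^2 + (2779920/17161)u - 6949800/17161) + (0)
Last nonzero remainder: -(277992/17161)u^2 + (2779920/17161)u - 6949800/17161. Dividing through by -277992/17161 gives the monic gcd u^2 - 10u + 25.
Cancel u^2 - 10u + 25 from numerator and denominator to get the reduced form.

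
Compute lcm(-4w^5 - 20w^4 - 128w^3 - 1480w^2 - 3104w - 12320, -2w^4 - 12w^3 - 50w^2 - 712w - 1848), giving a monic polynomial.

Apply the Euclidean algorithm:
  -4w^5 - 20w^4 - 128w^3 - 1480w^2 - 3104w - 12320 = (2w - 2)(-2w^4 - 12w^3 - 50w^2 - 712w - 1848) + (-52w^3 - 156w^2 - 832w - 16016)
  -2w^4 - 12w^3 - 50w^2 - 712w - 1848 = ((1/26)w + 3/26)(-52w^3 - 156w^2 - 832w - 16016) + (0)
Last nonzero remainder: -52w^3 - 156w^2 - 832w - 16016. Dividing through by -52 gives the monic gcd w^3 + 3w^2 + 16w + 308.
Then lcm(f, g) = f·g / gcd(f, g); expanding and making the result monic gives the answer.

w^6 + 8w^5 + 47w^4 + 466w^3 + 1886w^2 + 5408w + 9240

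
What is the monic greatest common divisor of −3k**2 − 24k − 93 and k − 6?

By polynomial division,
  −3k**2 − 24k − 93 = (−3k − 42)(k − 6) + (−345)
  k − 6 = (−(1/345)k + 2/115)(−345) + (0)
The last nonzero remainder is the constant −345, so the polynomials are coprime and gcd = 1.

1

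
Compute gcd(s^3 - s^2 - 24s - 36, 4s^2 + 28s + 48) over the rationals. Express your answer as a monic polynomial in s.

s + 3

Euclidean algorithm in ℚ[s]:
  s^3 - s^2 - 24s - 36 = ((1/4)s - 2)(4s^2 + 28s + 48) + (20s + 60)
  4s^2 + 28s + 48 = ((1/5)s + 4/5)(20s + 60) + (0)
Last nonzero remainder: 20s + 60. Dividing through by 20 gives the monic gcd s + 3.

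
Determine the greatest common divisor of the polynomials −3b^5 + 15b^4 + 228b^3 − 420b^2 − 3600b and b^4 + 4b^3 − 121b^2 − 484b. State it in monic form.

Apply the Euclidean algorithm:
  −3b^5 + 15b^4 + 228b^3 − 420b^2 − 3600b = (−3b + 27)(b^4 + 4b^3 − 121b^2 − 484b) + (−243b^3 + 1395b^2 + 9468b)
  b^4 + 4b^3 − 121b^2 − 484b = (−(1/243)b − 263/6561)(−243b^3 + 1395b^2 + 9468b) + (−(19040/729)b^2 − (76160/729)b)
  −243b^3 + 1395b^2 + 9468b = ((177147/19040)b − 1725543/19040)(−(19040/729)b^2 − (76160/729)b) + (0)
Last nonzero remainder: −(19040/729)b^2 − (76160/729)b. Dividing through by −19040/729 gives the monic gcd b^2 + 4b.

b^2 + 4b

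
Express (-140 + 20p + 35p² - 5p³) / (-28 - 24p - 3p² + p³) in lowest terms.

By polynomial division,
  -5p³ + 35p² + 20p - 140 = (-5)(p³ - 3p² - 24p - 28) + (20p² - 100p - 280)
  p³ - 3p² - 24p - 28 = ((1/20)p + 1/10)(20p² - 100p - 280) + (0)
Last nonzero remainder: 20p² - 100p - 280. Dividing through by 20 gives the monic gcd p² - 5p - 14.
Cancel p² - 5p - 14 from numerator and denominator to get the reduced form.

(10 - 5p)/(2 + p)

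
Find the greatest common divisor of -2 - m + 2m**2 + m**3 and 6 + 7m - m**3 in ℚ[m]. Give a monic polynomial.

2 + 3m + m**2

Repeated division with remainder:
  m**3 + 2m**2 - m - 2 = (-1)(-m**3 + 7m + 6) + (2m**2 + 6m + 4)
  -m**3 + 7m + 6 = (-(1/2)m + 3/2)(2m**2 + 6m + 4) + (0)
Last nonzero remainder: 2m**2 + 6m + 4. Dividing through by 2 gives the monic gcd m**2 + 3m + 2.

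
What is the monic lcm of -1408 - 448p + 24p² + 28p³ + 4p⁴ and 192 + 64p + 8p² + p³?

-16896 - 6784p - 512p² + 248p³ + 82p⁴ + 11p⁵ + p⁶

By polynomial division,
  4p⁴ + 28p³ + 24p² - 448p - 1408 = (4p - 4)(p³ + 8p² + 64p + 192) + (-200p² - 960p - 640)
  p³ + 8p² + 64p + 192 = (-(1/200)p - 2/125)(-200p² - 960p - 640) + ((1136/25)p + 4544/25)
  -200p² - 960p - 640 = (-(625/142)p - 250/71)((1136/25)p + 4544/25) + (0)
Last nonzero remainder: (1136/25)p + 4544/25. Dividing through by 1136/25 gives the monic gcd p + 4.
Then lcm(f, g) = f·g / gcd(f, g); expanding and making the result monic gives the answer.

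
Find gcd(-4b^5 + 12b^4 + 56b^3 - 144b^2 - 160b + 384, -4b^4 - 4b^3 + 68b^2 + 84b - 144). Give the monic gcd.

b^2 - b - 12

Repeated division with remainder:
  -4b^5 + 12b^4 + 56b^3 - 144b^2 - 160b + 384 = (b - 4)(-4b^4 - 4b^3 + 68b^2 + 84b - 144) + (-28b^3 + 44b^2 + 320b - 192)
  -4b^4 - 4b^3 + 68b^2 + 84b - 144 = ((1/7)b + 18/49)(-28b^3 + 44b^2 + 320b - 192) + ((300/49)b^2 - (300/49)b - 3600/49)
  -28b^3 + 44b^2 + 320b - 192 = (-(343/75)b + 196/75)((300/49)b^2 - (300/49)b - 3600/49) + (0)
Last nonzero remainder: (300/49)b^2 - (300/49)b - 3600/49. Dividing through by 300/49 gives the monic gcd b^2 - b - 12.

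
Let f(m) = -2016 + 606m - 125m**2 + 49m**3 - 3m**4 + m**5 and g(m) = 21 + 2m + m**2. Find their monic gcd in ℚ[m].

21 + 2m + m**2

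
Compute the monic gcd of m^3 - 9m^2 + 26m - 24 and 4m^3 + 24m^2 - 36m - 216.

m - 3

Apply the Euclidean algorithm:
  m^3 - 9m^2 + 26m - 24 = (1/4)(4m^3 + 24m^2 - 36m - 216) + (-15m^2 + 35m + 30)
  4m^3 + 24m^2 - 36m - 216 = (-(4/15)m - 20/9)(-15m^2 + 35m + 30) + ((448/9)m - 448/3)
  -15m^2 + 35m + 30 = (-(135/448)m - 45/224)((448/9)m - 448/3) + (0)
Last nonzero remainder: (448/9)m - 448/3. Dividing through by 448/9 gives the monic gcd m - 3.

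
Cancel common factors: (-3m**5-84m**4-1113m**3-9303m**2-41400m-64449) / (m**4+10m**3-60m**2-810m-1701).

(-3m**3-54m**2-510m-3069)/(m**2-81)

Apply the Euclidean algorithm:
  -3m**5-84m**4-1113m**3-9303m**2-41400m-64449 = (-3m-54)(m**4+10m**3-60m**2-810m-1701) + (-753m**3-14973m**2-90243m-156303)
  m**4+10m**3-60m**2-810m-1701 = (-(1/753)m+827/63001)(-753m**3-14973m**2-90243m-156303) + ((1052280/63001)m**2+(10522800/63001)m+22097880/63001)
  -753m**3-14973m**2-90243m-156303 = (-(15813251/350760)m-52101827/116920)((1052280/63001)m**2+(10522800/63001)m+22097880/63001) + (0)
Last nonzero remainder: (1052280/63001)m**2+(10522800/63001)m+22097880/63001. Dividing through by 1052280/63001 gives the monic gcd m**2+10m+21.
Cancel m**2+10m+21 from numerator and denominator to get the reduced form.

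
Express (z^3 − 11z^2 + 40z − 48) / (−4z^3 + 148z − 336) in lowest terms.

Euclidean algorithm in ℚ[z]:
  z^3 − 11z^2 + 40z − 48 = (−1/4)(−4z^3 + 148z − 336) + (−11z^2 + 77z − 132)
  −4z^3 + 148z − 336 = ((4/11)z + 28/11)(−11z^2 + 77z − 132) + (0)
Last nonzero remainder: −11z^2 + 77z − 132. Dividing through by −11 gives the monic gcd z^2 − 7z + 12.
Cancel z^2 − 7z + 12 from numerator and denominator to get the reduced form.

(−z + 4)/(4z + 28)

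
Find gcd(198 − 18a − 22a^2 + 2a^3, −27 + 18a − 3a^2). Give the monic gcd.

Euclidean algorithm in ℚ[a]:
  2a^3 − 22a^2 − 18a + 198 = (−(2/3)a + 10/3)(−3a^2 + 18a − 27) + (−96a + 288)
  −3a^2 + 18a − 27 = ((1/32)a − 3/32)(−96a + 288) + (0)
Last nonzero remainder: −96a + 288. Dividing through by −96 gives the monic gcd a − 3.

−3 + a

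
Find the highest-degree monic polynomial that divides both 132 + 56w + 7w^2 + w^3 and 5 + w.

Euclidean algorithm in ℚ[w]:
  w^3 + 7w^2 + 56w + 132 = (w^2 + 2w + 46)(w + 5) + (-98)
  w + 5 = (-(1/98)w - 5/98)(-98) + (0)
The last nonzero remainder is the constant -98, so the polynomials are coprime and gcd = 1.

1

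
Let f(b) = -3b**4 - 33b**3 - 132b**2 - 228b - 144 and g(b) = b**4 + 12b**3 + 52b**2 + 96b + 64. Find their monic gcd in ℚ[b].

Euclidean algorithm in ℚ[b]:
  -3b**4 - 33b**3 - 132b**2 - 228b - 144 = (-3)(b**4 + 12b**3 + 52b**2 + 96b + 64) + (3b**3 + 24b**2 + 60b + 48)
  b**4 + 12b**3 + 52b**2 + 96b + 64 = ((1/3)b + 4/3)(3b**3 + 24b**2 + 60b + 48) + (0)
Last nonzero remainder: 3b**3 + 24b**2 + 60b + 48. Dividing through by 3 gives the monic gcd b**3 + 8b**2 + 20b + 16.

b**3 + 8b**2 + 20b + 16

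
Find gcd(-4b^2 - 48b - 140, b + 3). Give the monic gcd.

1

Euclidean algorithm in ℚ[b]:
  -4b^2 - 48b - 140 = (-4b - 36)(b + 3) + (-32)
  b + 3 = (-(1/32)b - 3/32)(-32) + (0)
The last nonzero remainder is the constant -32, so the polynomials are coprime and gcd = 1.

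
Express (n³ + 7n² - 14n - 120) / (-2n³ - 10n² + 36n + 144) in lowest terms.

(-n - 5)/(2n + 6)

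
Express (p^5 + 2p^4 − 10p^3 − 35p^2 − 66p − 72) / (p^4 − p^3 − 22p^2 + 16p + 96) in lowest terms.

(p^3 + 4p^2 + 6p + 9)/(p^2 + p − 12)

By polynomial division,
  p^5 + 2p^4 − 10p^3 − 35p^2 − 66p − 72 = (p + 3)(p^4 − p^3 − 22p^2 + 16p + 96) + (15p^3 + 15p^2 − 210p − 360)
  p^4 − p^3 − 22p^2 + 16p + 96 = ((1/15)p − 2/15)(15p^3 + 15p^2 − 210p − 360) + (−6p^2 + 12p + 48)
  15p^3 + 15p^2 − 210p − 360 = (−(5/2)p − 15/2)(−6p^2 + 12p + 48) + (0)
Last nonzero remainder: −6p^2 + 12p + 48. Dividing through by −6 gives the monic gcd p^2 − 2p − 8.
Cancel p^2 − 2p − 8 from numerator and denominator to get the reduced form.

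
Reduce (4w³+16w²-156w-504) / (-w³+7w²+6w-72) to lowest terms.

By polynomial division,
  4w³+16w²-156w-504 = (-4)(-w³+7w²+6w-72) + (44w²-132w-792)
  -w³+7w²+6w-72 = (-(1/44)w+1/11)(44w²-132w-792) + (0)
Last nonzero remainder: 44w²-132w-792. Dividing through by 44 gives the monic gcd w²-3w-18.
Cancel w²-3w-18 from numerator and denominator to get the reduced form.

(-4w-28)/(w-4)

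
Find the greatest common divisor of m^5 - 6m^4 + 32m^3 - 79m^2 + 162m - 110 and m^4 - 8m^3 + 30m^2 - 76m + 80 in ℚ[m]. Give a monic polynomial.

Euclidean algorithm in ℚ[m]:
  m^5 - 6m^4 + 32m^3 - 79m^2 + 162m - 110 = (m + 2)(m^4 - 8m^3 + 30m^2 - 76m + 80) + (18m^3 - 63m^2 + 234m - 270)
  m^4 - 8m^3 + 30m^2 - 76m + 80 = ((1/18)m - 1/4)(18m^3 - 63m^2 + 234m - 270) + ((5/4)m^2 - (5/2)m + 25/2)
  18m^3 - 63m^2 + 234m - 270 = ((72/5)m - 108/5)((5/4)m^2 - (5/2)m + 25/2) + (0)
Last nonzero remainder: (5/4)m^2 - (5/2)m + 25/2. Dividing through by 5/4 gives the monic gcd m^2 - 2m + 10.

m^2 - 2m + 10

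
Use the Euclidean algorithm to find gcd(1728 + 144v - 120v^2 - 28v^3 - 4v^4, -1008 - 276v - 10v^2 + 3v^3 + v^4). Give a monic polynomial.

Apply the Euclidean algorithm:
  -4v^4 - 28v^3 - 120v^2 + 144v + 1728 = (-4)(v^4 + 3v^3 - 10v^2 - 276v - 1008) + (-16v^3 - 160v^2 - 960v - 2304)
  v^4 + 3v^3 - 10v^2 - 276v - 1008 = (-(1/16)v + 7/16)(-16v^3 - 160v^2 - 960v - 2304) + (0)
Last nonzero remainder: -16v^3 - 160v^2 - 960v - 2304. Dividing through by -16 gives the monic gcd v^3 + 10v^2 + 60v + 144.

144 + 60v + 10v^2 + v^3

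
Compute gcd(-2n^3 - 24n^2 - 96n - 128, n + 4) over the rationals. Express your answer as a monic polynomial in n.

n + 4

By polynomial division,
  -2n^3 - 24n^2 - 96n - 128 = (-2n^2 - 16n - 32)(n + 4) + (0)
The last nonzero remainder n + 4 is already monic.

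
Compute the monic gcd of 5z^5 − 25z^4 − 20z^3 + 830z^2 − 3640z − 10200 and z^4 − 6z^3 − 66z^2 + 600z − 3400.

z^2 − 6z + 34

By polynomial division,
  5z^5 − 25z^4 − 20z^3 + 830z^2 − 3640z − 10200 = (5z + 5)(z^4 − 6z^3 − 66z^2 + 600z − 3400) + (340z^3 − 1840z^2 + 10360z + 6800)
  z^4 − 6z^3 − 66z^2 + 600z − 3400 = ((1/340)z − 1/578)(340z^3 − 1840z^2 + 10360z + 6800) + (−(28800/289)z^2 + (172800/289)z − 57600/17)
  340z^3 − 1840z^2 + 10360z + 6800 = (−(4913/1440)z − 289/144)(−(28800/289)z^2 + (172800/289)z − 57600/17) + (0)
Last nonzero remainder: −(28800/289)z^2 + (172800/289)z − 57600/17. Dividing through by −28800/289 gives the monic gcd z^2 − 6z + 34.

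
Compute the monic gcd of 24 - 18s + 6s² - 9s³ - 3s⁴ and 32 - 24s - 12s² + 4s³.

Euclidean algorithm in ℚ[s]:
  -3s⁴ - 9s³ + 6s² - 18s + 24 = (-(3/4)s - 9/2)(4s³ - 12s² - 24s + 32) + (-66s² - 102s + 168)
  4s³ - 12s² - 24s + 32 = (-(2/33)s + 100/363)(-66s² - 102s + 168) + ((1728/121)s - 1728/121)
  -66s² - 102s + 168 = (-(1331/288)s - 847/72)((1728/121)s - 1728/121) + (0)
Last nonzero remainder: (1728/121)s - 1728/121. Dividing through by 1728/121 gives the monic gcd s - 1.

-1 + s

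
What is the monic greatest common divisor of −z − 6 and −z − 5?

1

Repeated division with remainder:
  −z − 6 = (−z − 5) + (−1)
  −z − 5 = (z + 5)(−1) + (0)
The last nonzero remainder is the constant −1, so the polynomials are coprime and gcd = 1.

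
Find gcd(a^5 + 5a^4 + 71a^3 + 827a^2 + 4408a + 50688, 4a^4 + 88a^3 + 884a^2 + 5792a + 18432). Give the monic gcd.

a^3 + 14a^2 + 109a + 576

By polynomial division,
  a^5 + 5a^4 + 71a^3 + 827a^2 + 4408a + 50688 = ((1/4)a - 17/4)(4a^4 + 88a^3 + 884a^2 + 5792a + 18432) + (224a^3 + 3136a^2 + 24416a + 129024)
  4a^4 + 88a^3 + 884a^2 + 5792a + 18432 = ((1/56)a + 1/7)(224a^3 + 3136a^2 + 24416a + 129024) + (0)
Last nonzero remainder: 224a^3 + 3136a^2 + 24416a + 129024. Dividing through by 224 gives the monic gcd a^3 + 14a^2 + 109a + 576.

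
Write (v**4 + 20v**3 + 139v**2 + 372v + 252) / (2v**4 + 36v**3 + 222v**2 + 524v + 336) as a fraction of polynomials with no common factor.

By polynomial division,
  v**4 + 20v**3 + 139v**2 + 372v + 252 = (1/2)(2v**4 + 36v**3 + 222v**2 + 524v + 336) + (2v**3 + 28v**2 + 110v + 84)
  2v**4 + 36v**3 + 222v**2 + 524v + 336 = (v + 4)(2v**3 + 28v**2 + 110v + 84) + (0)
Last nonzero remainder: 2v**3 + 28v**2 + 110v + 84. Dividing through by 2 gives the monic gcd v**3 + 14v**2 + 55v + 42.
Cancel v**3 + 14v**2 + 55v + 42 from numerator and denominator to get the reduced form.

(v + 6)/(2v + 8)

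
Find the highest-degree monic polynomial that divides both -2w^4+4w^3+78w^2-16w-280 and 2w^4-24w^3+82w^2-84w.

w^2-9w+14

By polynomial division,
  -2w^4+4w^3+78w^2-16w-280 = (-1)(2w^4-24w^3+82w^2-84w) + (-20w^3+160w^2-100w-280)
  2w^4-24w^3+82w^2-84w = (-(1/10)w+2/5)(-20w^3+160w^2-100w-280) + (8w^2-72w+112)
  -20w^3+160w^2-100w-280 = (-(5/2)w-5/2)(8w^2-72w+112) + (0)
Last nonzero remainder: 8w^2-72w+112. Dividing through by 8 gives the monic gcd w^2-9w+14.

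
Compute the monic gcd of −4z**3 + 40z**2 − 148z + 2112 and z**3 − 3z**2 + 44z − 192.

z**2 + z + 48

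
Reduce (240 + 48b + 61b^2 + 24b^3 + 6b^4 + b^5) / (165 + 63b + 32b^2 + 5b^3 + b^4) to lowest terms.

(16 + 3b^2 + b^3)/(11 + 2b + b^2)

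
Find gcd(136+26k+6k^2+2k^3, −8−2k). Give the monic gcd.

4+k

By polynomial division,
  2k^3+6k^2+26k+136 = (−k^2+k−17)(−2k−8) + (0)
Last nonzero remainder: −2k−8. Dividing through by −2 gives the monic gcd k+4.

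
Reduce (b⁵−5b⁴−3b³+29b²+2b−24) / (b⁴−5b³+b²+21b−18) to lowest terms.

(b²−3b−4)/(b−3)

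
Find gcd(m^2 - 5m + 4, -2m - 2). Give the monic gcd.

By polynomial division,
  m^2 - 5m + 4 = (-(1/2)m + 3)(-2m - 2) + (10)
  -2m - 2 = (-(1/5)m - 1/5)(10) + (0)
The last nonzero remainder is the constant 10, so the polynomials are coprime and gcd = 1.

1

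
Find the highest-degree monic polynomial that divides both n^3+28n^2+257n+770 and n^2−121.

n+11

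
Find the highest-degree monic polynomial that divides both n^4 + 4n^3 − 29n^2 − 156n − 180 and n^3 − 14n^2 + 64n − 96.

n − 6

Repeated division with remainder:
  n^4 + 4n^3 − 29n^2 − 156n − 180 = (n + 18)(n^3 − 14n^2 + 64n − 96) + (159n^2 − 1212n + 1548)
  n^3 − 14n^2 + 64n − 96 = ((1/159)n − 338/8427)(159n^2 − 1212n + 1548) + ((15876/2809)n − 95256/2809)
  159n^2 − 1212n + 1548 = ((148877/5292)n − 120787/2646)((15876/2809)n − 95256/2809) + (0)
Last nonzero remainder: (15876/2809)n − 95256/2809. Dividing through by 15876/2809 gives the monic gcd n − 6.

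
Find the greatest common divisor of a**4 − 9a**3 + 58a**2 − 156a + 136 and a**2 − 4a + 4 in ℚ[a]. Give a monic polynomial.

a**2 − 4a + 4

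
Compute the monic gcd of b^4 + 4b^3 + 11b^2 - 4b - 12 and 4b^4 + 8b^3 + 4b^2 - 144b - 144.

By polynomial division,
  b^4 + 4b^3 + 11b^2 - 4b - 12 = (1/4)(4b^4 + 8b^3 + 4b^2 - 144b - 144) + (2b^3 + 10b^2 + 32b + 24)
  4b^4 + 8b^3 + 4b^2 - 144b - 144 = (2b - 6)(2b^3 + 10b^2 + 32b + 24) + (0)
Last nonzero remainder: 2b^3 + 10b^2 + 32b + 24. Dividing through by 2 gives the monic gcd b^3 + 5b^2 + 16b + 12.

b^3 + 5b^2 + 16b + 12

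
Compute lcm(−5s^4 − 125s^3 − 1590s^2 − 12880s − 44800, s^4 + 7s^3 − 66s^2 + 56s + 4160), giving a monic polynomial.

Apply the Euclidean algorithm:
  −5s^4 − 125s^3 − 1590s^2 − 12880s − 44800 = (−5)(s^4 + 7s^3 − 66s^2 + 56s + 4160) + (−90s^3 − 1920s^2 − 12600s − 24000)
  s^4 + 7s^3 − 66s^2 + 56s + 4160 = (−(1/90)s + 43/270)(−90s^3 − 1920s^2 − 12600s − 24000) + ((898/9)s^2 + 1796s + 71840/9)
  −90s^3 − 1920s^2 − 12600s − 24000 = (−(405/449)s − 1350/449)((898/9)s^2 + 1796s + 71840/9) + (0)
Last nonzero remainder: (898/9)s^2 + 1796s + 71840/9. Dividing through by 898/9 gives the monic gcd s^2 + 18s + 80.
Then lcm(f, g) = f·g / gcd(f, g); expanding and making the result monic gives the answer.

s^6 + 14s^5 + 95s^4 + 378s^3 − 2840s^2 + 35392s + 465920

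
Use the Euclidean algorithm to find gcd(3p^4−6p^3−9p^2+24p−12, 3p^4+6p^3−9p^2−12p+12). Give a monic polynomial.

p^3−3p+2

Apply the Euclidean algorithm:
  3p^4−6p^3−9p^2+24p−12 = (3p^4+6p^3−9p^2−12p+12) + (−12p^3+36p−24)
  3p^4+6p^3−9p^2−12p+12 = (−(1/4)p−1/2)(−12p^3+36p−24) + (0)
Last nonzero remainder: −12p^3+36p−24. Dividing through by −12 gives the monic gcd p^3−3p+2.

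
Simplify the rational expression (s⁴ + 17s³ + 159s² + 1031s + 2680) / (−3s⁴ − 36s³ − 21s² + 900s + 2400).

Euclidean algorithm in ℚ[s]:
  s⁴ + 17s³ + 159s² + 1031s + 2680 = (−1/3)(−3s⁴ − 36s³ − 21s² + 900s + 2400) + (5s³ + 152s² + 1331s + 3480)
  −3s⁴ − 36s³ − 21s² + 900s + 2400 = (−(3/5)s + 276/25)(5s³ + 152s² + 1331s + 3480) + (−(22512/25)s² − (292656/25)s − 180096/5)
  5s³ + 152s² + 1331s + 3480 = (−(125/22512)s − 725/7504)(−(22512/25)s² − (292656/25)s − 180096/5) + (0)
Last nonzero remainder: −(22512/25)s² − (292656/25)s − 180096/5. Dividing through by −22512/25 gives the monic gcd s² + 13s + 40.
Cancel s² + 13s + 40 from numerator and denominator to get the reduced form.

(−s² − 4s − 67)/(3s² − 3s − 60)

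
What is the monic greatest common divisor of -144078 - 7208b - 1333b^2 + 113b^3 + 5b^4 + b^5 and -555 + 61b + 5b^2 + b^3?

Apply the Euclidean algorithm:
  b^5 + 5b^4 + 113b^3 - 1333b^2 - 7208b - 144078 = (b^2 + 52)(b^3 + 5b^2 + 61b - 555) + (-1038b^2 - 10380b - 115218)
  b^3 + 5b^2 + 61b - 555 = (-(1/1038)b + 5/1038)(-1038b^2 - 10380b - 115218) + (0)
Last nonzero remainder: -1038b^2 - 10380b - 115218. Dividing through by -1038 gives the monic gcd b^2 + 10b + 111.

111 + 10b + b^2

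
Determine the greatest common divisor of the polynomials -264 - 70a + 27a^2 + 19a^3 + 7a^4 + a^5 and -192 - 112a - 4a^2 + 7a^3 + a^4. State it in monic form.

Apply the Euclidean algorithm:
  a^5 + 7a^4 + 19a^3 + 27a^2 - 70a - 264 = (a)(a^4 + 7a^3 - 4a^2 - 112a - 192) + (23a^3 + 139a^2 + 122a - 264)
  a^4 + 7a^3 - 4a^2 - 112a - 192 = ((1/23)a + 22/529)(23a^3 + 139a^2 + 122a - 264) + (-(7980/529)a^2 - (55860/529)a - 95760/529)
  23a^3 + 139a^2 + 122a - 264 = (-(12167/7980)a + 5819/3990)(-(7980/529)a^2 - (55860/529)a - 95760/529) + (0)
Last nonzero remainder: -(7980/529)a^2 - (55860/529)a - 95760/529. Dividing through by -7980/529 gives the monic gcd a^2 + 7a + 12.

12 + 7a + a^2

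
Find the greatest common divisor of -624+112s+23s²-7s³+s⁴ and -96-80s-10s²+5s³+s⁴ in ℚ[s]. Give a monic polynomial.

-16+s²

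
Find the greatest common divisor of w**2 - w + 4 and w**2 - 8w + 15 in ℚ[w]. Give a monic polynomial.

By polynomial division,
  w**2 - w + 4 = (w**2 - 8w + 15) + (7w - 11)
  w**2 - 8w + 15 = ((1/7)w - 45/49)(7w - 11) + (240/49)
  7w - 11 = ((343/240)w - 539/240)(240/49) + (0)
The last nonzero remainder is the constant 240/49, so the polynomials are coprime and gcd = 1.

1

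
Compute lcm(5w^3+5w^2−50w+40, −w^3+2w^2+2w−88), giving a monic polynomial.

Euclidean algorithm in ℚ[w]:
  5w^3+5w^2−50w+40 = (−5)(−w^3+2w^2+2w−88) + (15w^2−40w−400)
  −w^3+2w^2+2w−88 = (−(1/15)w−2/45)(15w^2−40w−400) + (−(238/9)w−952/9)
  15w^2−40w−400 = (−(135/238)w+450/119)(−(238/9)w−952/9) + (0)
Last nonzero remainder: −(238/9)w−952/9. Dividing through by −238/9 gives the monic gcd w+4.
Then lcm(f, g) = f·g / gcd(f, g); expanding and making the result monic gives the answer.

w^5−5w^4+6w^3+90w^2−268w+176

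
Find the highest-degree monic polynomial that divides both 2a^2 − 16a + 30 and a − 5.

a − 5

Repeated division with remainder:
  2a^2 − 16a + 30 = (2a − 6)(a − 5) + (0)
The last nonzero remainder a − 5 is already monic.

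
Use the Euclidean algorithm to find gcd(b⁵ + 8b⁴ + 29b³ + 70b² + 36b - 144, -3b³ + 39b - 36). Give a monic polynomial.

b² + 3b - 4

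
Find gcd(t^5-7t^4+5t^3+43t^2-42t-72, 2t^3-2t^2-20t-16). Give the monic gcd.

t^3-t^2-10t-8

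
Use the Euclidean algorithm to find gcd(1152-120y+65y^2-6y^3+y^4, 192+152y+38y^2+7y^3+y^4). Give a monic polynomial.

24+y+y^2

Euclidean algorithm in ℚ[y]:
  y^4-6y^3+65y^2-120y+1152 = (y^4+7y^3+38y^2+152y+192) + (-13y^3+27y^2-272y+960)
  y^4+7y^3+38y^2+152y+192 = (-(1/13)y-118/169)(-13y^3+27y^2-272y+960) + ((6072/169)y^2+(6072/169)y+145728/169)
  -13y^3+27y^2-272y+960 = (-(2197/6072)y+845/759)((6072/169)y^2+(6072/169)y+145728/169) + (0)
Last nonzero remainder: (6072/169)y^2+(6072/169)y+145728/169. Dividing through by 6072/169 gives the monic gcd y^2+y+24.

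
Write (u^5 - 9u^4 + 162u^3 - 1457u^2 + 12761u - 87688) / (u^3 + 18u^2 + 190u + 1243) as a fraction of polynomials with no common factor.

(u^3 - 16u^2 + 161u - 776)/(u + 11)

Apply the Euclidean algorithm:
  u^5 - 9u^4 + 162u^3 - 1457u^2 + 12761u - 87688 = (u^2 - 27u + 458)(u^3 + 18u^2 + 190u + 1243) + (-5814u^2 - 40698u - 656982)
  u^3 + 18u^2 + 190u + 1243 = (-(1/5814)u - 11/5814)(-5814u^2 - 40698u - 656982) + (0)
Last nonzero remainder: -5814u^2 - 40698u - 656982. Dividing through by -5814 gives the monic gcd u^2 + 7u + 113.
Cancel u^2 + 7u + 113 from numerator and denominator to get the reduced form.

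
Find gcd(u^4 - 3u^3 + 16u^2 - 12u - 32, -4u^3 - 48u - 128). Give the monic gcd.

u^2 - 2u + 16

Apply the Euclidean algorithm:
  u^4 - 3u^3 + 16u^2 - 12u - 32 = (-(1/4)u + 3/4)(-4u^3 - 48u - 128) + (4u^2 - 8u + 64)
  -4u^3 - 48u - 128 = (-u - 2)(4u^2 - 8u + 64) + (0)
Last nonzero remainder: 4u^2 - 8u + 64. Dividing through by 4 gives the monic gcd u^2 - 2u + 16.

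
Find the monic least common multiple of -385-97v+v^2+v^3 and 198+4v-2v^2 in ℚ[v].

-3465-1258v-88v^2+10v^3+v^4

Apply the Euclidean algorithm:
  v^3+v^2-97v-385 = (-(1/2)v-3/2)(-2v^2+4v+198) + (8v-88)
  -2v^2+4v+198 = (-(1/4)v-9/4)(8v-88) + (0)
Last nonzero remainder: 8v-88. Dividing through by 8 gives the monic gcd v-11.
Then lcm(f, g) = f·g / gcd(f, g); expanding and making the result monic gives the answer.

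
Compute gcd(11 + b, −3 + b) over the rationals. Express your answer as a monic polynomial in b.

1

Apply the Euclidean algorithm:
  b + 11 = (b − 3) + (14)
  b − 3 = ((1/14)b − 3/14)(14) + (0)
The last nonzero remainder is the constant 14, so the polynomials are coprime and gcd = 1.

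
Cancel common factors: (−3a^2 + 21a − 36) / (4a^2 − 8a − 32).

Repeated division with remainder:
  −3a^2 + 21a − 36 = (−3/4)(4a^2 − 8a − 32) + (15a − 60)
  4a^2 − 8a − 32 = ((4/15)a + 8/15)(15a − 60) + (0)
Last nonzero remainder: 15a − 60. Dividing through by 15 gives the monic gcd a − 4.
Cancel a − 4 from numerator and denominator to get the reduced form.

(−3a + 9)/(4a + 8)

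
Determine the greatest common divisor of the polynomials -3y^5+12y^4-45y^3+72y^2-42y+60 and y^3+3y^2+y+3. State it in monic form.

y^2+1

By polynomial division,
  -3y^5+12y^4-45y^3+72y^2-42y+60 = (-3y^2+21y-105)(y^3+3y^2+y+3) + (375y^2+375)
  y^3+3y^2+y+3 = ((1/375)y+1/125)(375y^2+375) + (0)
Last nonzero remainder: 375y^2+375. Dividing through by 375 gives the monic gcd y^2+1.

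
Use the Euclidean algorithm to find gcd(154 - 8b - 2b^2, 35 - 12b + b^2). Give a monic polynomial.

Euclidean algorithm in ℚ[b]:
  -2b^2 - 8b + 154 = (-2)(b^2 - 12b + 35) + (-32b + 224)
  b^2 - 12b + 35 = (-(1/32)b + 5/32)(-32b + 224) + (0)
Last nonzero remainder: -32b + 224. Dividing through by -32 gives the monic gcd b - 7.

-7 + b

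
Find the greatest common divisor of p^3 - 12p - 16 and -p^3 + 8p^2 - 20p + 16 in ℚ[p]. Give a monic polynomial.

p - 4

Euclidean algorithm in ℚ[p]:
  p^3 - 12p - 16 = (-1)(-p^3 + 8p^2 - 20p + 16) + (8p^2 - 32p)
  -p^3 + 8p^2 - 20p + 16 = (-(1/8)p + 1/2)(8p^2 - 32p) + (-4p + 16)
  8p^2 - 32p = (-2p)(-4p + 16) + (0)
Last nonzero remainder: -4p + 16. Dividing through by -4 gives the monic gcd p - 4.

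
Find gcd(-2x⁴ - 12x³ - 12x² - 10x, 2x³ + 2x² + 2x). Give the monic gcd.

x³ + x² + x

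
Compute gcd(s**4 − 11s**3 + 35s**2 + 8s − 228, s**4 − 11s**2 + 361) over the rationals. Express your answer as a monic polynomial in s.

Repeated division with remainder:
  s**4 − 11s**3 + 35s**2 + 8s − 228 = (s**4 − 11s**2 + 361) + (−11s**3 + 46s**2 + 8s − 589)
  s**4 − 11s**2 + 361 = (−(1/11)s − 46/121)(−11s**3 + 46s**2 + 8s − 589) + ((873/121)s**2 − (6111/121)s + 16587/121)
  −11s**3 + 46s**2 + 8s − 589 = (−(1331/873)s − 3751/873)((873/121)s**2 − (6111/121)s + 16587/121) + (0)
Last nonzero remainder: (873/121)s**2 − (6111/121)s + 16587/121. Dividing through by 873/121 gives the monic gcd s**2 − 7s + 19.

s**2 − 7s + 19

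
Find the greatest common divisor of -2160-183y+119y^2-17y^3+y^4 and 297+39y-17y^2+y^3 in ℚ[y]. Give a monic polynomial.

-27-6y+y^2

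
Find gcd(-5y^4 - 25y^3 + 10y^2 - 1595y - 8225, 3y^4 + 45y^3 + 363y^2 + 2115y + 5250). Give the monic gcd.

Repeated division with remainder:
  -5y^4 - 25y^3 + 10y^2 - 1595y - 8225 = (-5/3)(3y^4 + 45y^3 + 363y^2 + 2115y + 5250) + (50y^3 + 615y^2 + 1930y + 525)
  3y^4 + 45y^3 + 363y^2 + 2115y + 5250 = ((3/50)y + 81/500)(50y^3 + 615y^2 + 1930y + 525) + ((14757/100)y^2 + (44271/25)y + 103299/20)
  50y^3 + 615y^2 + 1930y + 525 = ((5000/14757)y + 500/4919)((14757/100)y^2 + (44271/25)y + 103299/20) + (0)
Last nonzero remainder: (14757/100)y^2 + (44271/25)y + 103299/20. Dividing through by 14757/100 gives the monic gcd y^2 + 12y + 35.

y^2 + 12y + 35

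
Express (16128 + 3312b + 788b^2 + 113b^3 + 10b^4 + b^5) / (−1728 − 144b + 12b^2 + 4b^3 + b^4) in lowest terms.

(336 + 41b + 6b^2 + b^3)/(−36 + b^2)

By polynomial division,
  b^5 + 10b^4 + 113b^3 + 788b^2 + 3312b + 16128 = (b + 6)(b^4 + 4b^3 + 12b^2 − 144b − 1728) + (77b^3 + 860b^2 + 5904b + 26496)
  b^4 + 4b^3 + 12b^2 − 144b − 1728 = ((1/77)b − 552/5929)(77b^3 + 860b^2 + 5904b + 26496) + ((91260/5929)b^2 + (365040/5929)b + 4380480/5929)
  77b^3 + 860b^2 + 5904b + 26496 = ((456533/91260)b + 272734/7605)((91260/5929)b^2 + (365040/5929)b + 4380480/5929) + (0)
Last nonzero remainder: (91260/5929)b^2 + (365040/5929)b + 4380480/5929. Dividing through by 91260/5929 gives the monic gcd b^2 + 4b + 48.
Cancel b^2 + 4b + 48 from numerator and denominator to get the reduced form.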